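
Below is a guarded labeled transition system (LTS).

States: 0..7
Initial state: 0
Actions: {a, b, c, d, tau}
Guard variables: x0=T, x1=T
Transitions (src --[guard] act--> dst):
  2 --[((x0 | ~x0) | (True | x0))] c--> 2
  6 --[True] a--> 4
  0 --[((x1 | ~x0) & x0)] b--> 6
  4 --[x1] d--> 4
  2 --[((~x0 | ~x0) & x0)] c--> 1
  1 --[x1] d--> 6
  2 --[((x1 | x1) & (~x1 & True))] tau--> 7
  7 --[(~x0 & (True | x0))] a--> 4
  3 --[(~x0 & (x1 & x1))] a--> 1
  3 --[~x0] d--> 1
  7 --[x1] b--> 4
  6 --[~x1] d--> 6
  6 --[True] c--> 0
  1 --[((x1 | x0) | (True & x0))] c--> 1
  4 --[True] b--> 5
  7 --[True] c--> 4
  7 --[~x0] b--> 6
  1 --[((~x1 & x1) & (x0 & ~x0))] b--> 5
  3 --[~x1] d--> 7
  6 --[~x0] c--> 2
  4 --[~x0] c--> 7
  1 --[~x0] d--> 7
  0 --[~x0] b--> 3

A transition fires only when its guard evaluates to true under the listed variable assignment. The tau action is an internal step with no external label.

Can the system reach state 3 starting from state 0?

Guard filter leaves 10 enabled edge(s).
Layer 0: {0}
Layer 1: {6}  cumulative {0,6}
Layer 2: {4}  cumulative {0,4,6}
Layer 3: {5}  cumulative {0,4,5,6}
Reach set: {0,4,5,6}

Answer: UNREACHABLE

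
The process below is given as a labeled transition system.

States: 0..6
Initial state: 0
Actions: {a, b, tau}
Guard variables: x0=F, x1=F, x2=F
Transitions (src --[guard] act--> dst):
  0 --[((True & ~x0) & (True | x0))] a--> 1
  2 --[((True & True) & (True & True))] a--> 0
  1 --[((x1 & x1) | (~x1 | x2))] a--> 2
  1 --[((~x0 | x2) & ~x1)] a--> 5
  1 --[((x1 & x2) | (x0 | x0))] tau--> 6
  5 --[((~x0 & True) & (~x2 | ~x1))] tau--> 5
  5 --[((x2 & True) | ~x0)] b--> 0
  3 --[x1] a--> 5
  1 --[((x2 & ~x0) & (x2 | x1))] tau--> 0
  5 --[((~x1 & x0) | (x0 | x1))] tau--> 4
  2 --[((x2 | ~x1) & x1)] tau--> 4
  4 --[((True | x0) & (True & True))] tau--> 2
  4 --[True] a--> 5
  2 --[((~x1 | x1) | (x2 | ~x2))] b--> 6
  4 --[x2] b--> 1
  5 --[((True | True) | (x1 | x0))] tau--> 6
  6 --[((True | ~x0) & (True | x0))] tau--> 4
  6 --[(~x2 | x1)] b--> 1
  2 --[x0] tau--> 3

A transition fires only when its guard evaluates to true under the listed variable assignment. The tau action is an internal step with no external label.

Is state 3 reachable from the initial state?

Answer: UNREACHABLE

Working:
After dropping false guards: 12 live edges.
depth 0: {0}
depth 1: {1}  total {0,1}
depth 2: {2,5}  total {0,1,2,5}
depth 3: {6}  total {0,1,2,5,6}
depth 4: {4}  total {0,1,2,4,5,6}
Reach set: {0,1,2,4,5,6}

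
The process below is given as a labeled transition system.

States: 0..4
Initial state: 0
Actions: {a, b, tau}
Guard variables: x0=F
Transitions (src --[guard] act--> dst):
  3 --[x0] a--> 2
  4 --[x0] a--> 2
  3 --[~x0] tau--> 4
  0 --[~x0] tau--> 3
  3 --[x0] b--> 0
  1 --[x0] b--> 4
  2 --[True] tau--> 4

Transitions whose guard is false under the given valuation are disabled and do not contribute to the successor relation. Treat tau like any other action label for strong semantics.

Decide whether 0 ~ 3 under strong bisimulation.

Answer: NOT BISIMILAR

Analysis:
Refine partition for ~:
  round 0: {{0,1,2,3,4}}
  round 1: {{0,2,3},{1,4}}
  round 2: {{0},{1,4},{2,3}}
Fixed point at round 3; 3 class(es).
class of 0: {0}; class of 3: {2,3}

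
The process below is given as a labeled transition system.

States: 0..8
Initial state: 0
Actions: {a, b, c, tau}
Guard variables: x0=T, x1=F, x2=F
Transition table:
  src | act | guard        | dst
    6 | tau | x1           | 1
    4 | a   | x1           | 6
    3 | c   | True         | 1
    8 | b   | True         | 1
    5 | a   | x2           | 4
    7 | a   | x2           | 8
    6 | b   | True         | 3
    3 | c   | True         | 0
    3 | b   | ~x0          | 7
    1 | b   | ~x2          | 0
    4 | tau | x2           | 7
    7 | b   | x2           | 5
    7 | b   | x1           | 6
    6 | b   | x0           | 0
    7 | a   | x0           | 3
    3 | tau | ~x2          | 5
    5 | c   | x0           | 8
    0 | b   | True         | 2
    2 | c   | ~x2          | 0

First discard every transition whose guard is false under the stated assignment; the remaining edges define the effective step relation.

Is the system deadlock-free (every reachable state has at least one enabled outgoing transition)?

Reach set: {0,2}
  0: b→2  [1 out]
  2: c→0  [1 out]

Answer: DEADLOCK-FREE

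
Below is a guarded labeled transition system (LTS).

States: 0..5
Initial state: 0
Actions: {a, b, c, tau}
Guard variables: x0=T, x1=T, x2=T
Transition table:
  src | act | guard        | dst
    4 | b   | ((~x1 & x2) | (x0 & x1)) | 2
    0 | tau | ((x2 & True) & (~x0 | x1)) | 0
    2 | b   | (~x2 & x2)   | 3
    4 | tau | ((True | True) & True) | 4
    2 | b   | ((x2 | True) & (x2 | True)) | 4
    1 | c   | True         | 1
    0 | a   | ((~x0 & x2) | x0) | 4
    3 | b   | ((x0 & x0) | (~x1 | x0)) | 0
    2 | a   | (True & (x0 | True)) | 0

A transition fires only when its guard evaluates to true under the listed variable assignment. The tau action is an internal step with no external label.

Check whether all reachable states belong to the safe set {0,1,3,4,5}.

Answer: INVARIANT VIOLATED at state 2

Analysis:
Inv-set: {0,1,3,4,5}
Reachable = {0,2,4}
  0: ✓
  2: outside
  4: ✓
counterexample path to 2: a·b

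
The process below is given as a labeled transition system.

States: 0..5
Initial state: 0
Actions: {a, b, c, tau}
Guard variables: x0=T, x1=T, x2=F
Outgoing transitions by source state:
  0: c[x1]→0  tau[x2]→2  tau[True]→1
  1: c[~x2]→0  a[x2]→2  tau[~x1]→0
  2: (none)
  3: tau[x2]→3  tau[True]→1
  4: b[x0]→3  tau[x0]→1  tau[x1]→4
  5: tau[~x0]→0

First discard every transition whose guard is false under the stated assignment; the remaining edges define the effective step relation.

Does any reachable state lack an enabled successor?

Reachable = {0,1}
  0: c→0  tau→1  [deg 2]
  1: c→0  [deg 1]

Answer: DEADLOCK-FREE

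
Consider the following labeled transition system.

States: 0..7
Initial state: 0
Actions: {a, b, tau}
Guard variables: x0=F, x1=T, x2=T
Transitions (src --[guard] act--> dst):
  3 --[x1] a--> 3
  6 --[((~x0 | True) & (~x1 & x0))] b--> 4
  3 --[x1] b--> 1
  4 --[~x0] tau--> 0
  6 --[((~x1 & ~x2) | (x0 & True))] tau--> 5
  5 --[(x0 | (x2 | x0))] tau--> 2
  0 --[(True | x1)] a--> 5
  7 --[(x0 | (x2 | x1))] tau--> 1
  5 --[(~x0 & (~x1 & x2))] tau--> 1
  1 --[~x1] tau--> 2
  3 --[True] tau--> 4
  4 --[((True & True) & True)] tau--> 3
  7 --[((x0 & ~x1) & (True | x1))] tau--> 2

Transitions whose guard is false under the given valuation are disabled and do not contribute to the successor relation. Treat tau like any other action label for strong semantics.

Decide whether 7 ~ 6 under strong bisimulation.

Answer: NOT BISIMILAR

Working:
Compute ~ classes (split until stable):
  π0 = {{0,1,2,3,4,5,6,7}}
  π1 = {{0},{1,2,6},{3},{4,5,7}}
  π2 = {{0},{1,2,6},{3},{4},{5,7}}
5 equivalence class(es) (converged in 3)
class of 7: {5,7}; class of 6: {1,2,6}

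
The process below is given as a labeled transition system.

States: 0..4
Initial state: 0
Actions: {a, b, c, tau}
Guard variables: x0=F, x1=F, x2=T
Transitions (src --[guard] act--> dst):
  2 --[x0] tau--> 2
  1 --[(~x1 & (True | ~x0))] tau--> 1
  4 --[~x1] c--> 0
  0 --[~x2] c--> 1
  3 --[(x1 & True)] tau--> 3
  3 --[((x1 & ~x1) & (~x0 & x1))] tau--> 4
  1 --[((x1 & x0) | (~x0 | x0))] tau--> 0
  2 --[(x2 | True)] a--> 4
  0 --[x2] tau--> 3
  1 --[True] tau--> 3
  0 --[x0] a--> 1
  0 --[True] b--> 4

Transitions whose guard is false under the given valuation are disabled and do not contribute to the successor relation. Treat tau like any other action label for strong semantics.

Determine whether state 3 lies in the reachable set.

Answer: REACHABLE

Working:
Guard filter leaves 7 enabled edge(s).
Layer 0: {0}
Layer 1: {3,4}  now seen {0,3,4}
Reachable = {0,3,4}
trace reaching 3: tau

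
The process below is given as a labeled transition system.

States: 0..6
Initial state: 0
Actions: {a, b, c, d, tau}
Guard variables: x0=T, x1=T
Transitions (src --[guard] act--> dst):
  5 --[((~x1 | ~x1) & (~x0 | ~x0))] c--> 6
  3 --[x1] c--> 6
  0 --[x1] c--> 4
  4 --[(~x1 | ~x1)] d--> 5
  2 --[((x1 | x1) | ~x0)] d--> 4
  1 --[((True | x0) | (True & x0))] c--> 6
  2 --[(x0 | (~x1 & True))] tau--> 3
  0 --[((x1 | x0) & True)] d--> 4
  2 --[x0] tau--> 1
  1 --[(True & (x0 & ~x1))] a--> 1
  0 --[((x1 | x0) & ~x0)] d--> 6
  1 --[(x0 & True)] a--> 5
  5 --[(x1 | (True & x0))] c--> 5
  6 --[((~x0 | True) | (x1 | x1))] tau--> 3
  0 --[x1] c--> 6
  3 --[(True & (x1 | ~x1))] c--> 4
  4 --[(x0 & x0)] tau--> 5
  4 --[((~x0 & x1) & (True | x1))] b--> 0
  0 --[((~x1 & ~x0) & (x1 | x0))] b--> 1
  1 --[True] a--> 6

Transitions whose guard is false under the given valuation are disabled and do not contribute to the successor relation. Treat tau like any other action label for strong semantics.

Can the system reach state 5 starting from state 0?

Answer: REACHABLE

Working:
14 transition(s) survive guard evaluation.
depth 0: {0}
depth 1: {4,6}  now seen {0,4,6}
depth 2: {3,5}  now seen {0,3,4,5,6}
Reachable = {0,3,4,5,6}
witness 5: c·tau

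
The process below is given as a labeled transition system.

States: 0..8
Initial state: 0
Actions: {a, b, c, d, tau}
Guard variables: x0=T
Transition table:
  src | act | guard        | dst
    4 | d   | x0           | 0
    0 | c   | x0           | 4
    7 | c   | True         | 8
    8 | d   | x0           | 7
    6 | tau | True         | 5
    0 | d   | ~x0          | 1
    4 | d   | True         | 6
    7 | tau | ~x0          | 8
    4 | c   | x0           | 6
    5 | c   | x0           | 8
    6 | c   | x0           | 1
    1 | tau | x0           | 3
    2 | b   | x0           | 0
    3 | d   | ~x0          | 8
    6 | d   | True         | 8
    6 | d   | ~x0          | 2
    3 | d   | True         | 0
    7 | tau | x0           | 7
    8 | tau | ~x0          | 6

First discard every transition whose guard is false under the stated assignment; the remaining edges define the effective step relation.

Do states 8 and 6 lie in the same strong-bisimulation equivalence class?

Bisimulation quotient by refinement:
  P[0] = {{0,1,2,3,4,5,6,7,8}}
  P[1] = {{0,5},{1},{2},{3,8},{4},{6},{7}}
  P[2] = {{0},{1},{2},{3},{4},{5},{6},{7},{8}}
Fixed point at round 3; 9 class(es).
class of 8: {8}; class of 6: {6}

Answer: NOT BISIMILAR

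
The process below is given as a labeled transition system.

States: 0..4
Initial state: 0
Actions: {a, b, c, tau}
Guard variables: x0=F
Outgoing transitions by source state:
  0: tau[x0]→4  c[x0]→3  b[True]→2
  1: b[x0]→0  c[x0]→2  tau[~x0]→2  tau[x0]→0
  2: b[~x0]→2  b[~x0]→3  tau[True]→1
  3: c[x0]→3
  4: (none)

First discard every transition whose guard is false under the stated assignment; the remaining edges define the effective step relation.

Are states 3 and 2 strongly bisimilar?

Refine partition for ~:
  round 0: {{0,1,2,3,4}}
  round 1: {{0},{1},{2},{3,4}}
stable after 2 split(s): 4 block(s)
3∈{3,4}, 2∈{2}

Answer: NOT BISIMILAR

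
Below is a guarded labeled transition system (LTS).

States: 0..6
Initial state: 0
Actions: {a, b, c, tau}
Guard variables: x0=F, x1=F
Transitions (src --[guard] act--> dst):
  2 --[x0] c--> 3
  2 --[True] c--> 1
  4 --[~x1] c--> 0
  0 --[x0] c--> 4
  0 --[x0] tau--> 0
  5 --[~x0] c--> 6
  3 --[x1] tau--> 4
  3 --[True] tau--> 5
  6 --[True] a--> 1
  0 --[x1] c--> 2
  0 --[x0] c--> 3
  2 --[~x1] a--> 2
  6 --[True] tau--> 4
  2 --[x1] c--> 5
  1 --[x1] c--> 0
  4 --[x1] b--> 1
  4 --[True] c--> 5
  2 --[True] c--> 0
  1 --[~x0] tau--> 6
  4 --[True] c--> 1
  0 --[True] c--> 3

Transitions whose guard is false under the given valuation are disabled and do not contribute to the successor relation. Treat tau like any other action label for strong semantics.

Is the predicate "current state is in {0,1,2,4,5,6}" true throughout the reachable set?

Answer: INVARIANT VIOLATED at state 3

Analysis:
Allowed set {0,1,2,4,5,6}
Reach set: {0,1,3,4,5,6}
  0: safe
  1: safe
  3: outside
  4: safe
  5: safe
  6: safe
witness against invariant: c → 3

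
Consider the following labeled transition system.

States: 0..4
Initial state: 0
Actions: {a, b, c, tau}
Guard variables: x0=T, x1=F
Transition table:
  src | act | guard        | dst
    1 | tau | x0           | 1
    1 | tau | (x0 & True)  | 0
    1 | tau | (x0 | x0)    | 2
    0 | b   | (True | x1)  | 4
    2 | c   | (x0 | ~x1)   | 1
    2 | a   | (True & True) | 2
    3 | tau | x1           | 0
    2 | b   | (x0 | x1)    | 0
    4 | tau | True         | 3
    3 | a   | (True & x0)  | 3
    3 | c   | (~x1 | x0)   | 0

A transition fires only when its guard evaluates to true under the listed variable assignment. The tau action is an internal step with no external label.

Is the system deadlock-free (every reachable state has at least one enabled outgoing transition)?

Answer: DEADLOCK-FREE

Working:
Reach set: {0,3,4}
  0: b→4  [1 exit(s)]
  3: a→3  c→0  [2 exit(s)]
  4: tau→3  [1 exit(s)]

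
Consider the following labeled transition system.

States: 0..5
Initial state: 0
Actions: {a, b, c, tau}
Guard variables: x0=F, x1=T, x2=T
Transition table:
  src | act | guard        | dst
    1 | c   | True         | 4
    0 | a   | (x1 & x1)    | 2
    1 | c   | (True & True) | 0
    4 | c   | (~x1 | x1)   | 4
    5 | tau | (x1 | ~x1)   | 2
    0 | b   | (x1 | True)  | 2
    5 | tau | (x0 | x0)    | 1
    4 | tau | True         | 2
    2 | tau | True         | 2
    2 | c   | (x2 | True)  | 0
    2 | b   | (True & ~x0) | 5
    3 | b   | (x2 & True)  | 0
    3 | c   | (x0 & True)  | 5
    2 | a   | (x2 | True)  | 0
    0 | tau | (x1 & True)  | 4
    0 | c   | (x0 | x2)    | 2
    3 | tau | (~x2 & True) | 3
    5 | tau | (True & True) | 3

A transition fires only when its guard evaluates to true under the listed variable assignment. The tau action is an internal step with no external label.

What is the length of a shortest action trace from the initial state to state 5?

Answer: 2

Working:
Layered search for 5:
  Layer 0: {0}
  Layer 1: {2,4}
  Layer 2: {5}
5 enters at depth 2; path a·b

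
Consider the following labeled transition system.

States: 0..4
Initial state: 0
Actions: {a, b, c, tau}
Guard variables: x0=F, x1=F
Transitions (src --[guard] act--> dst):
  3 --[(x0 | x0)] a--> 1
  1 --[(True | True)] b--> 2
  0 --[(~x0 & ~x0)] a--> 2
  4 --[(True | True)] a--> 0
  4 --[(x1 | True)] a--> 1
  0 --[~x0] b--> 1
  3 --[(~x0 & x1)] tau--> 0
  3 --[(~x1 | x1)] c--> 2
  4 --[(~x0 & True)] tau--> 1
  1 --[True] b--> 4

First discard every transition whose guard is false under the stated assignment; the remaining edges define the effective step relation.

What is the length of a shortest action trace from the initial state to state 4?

BFS to 4:
  depth 0: {0}
  depth 1: {1,2}
  depth 2: {4}
4 enters at depth 2; path b·b

Answer: 2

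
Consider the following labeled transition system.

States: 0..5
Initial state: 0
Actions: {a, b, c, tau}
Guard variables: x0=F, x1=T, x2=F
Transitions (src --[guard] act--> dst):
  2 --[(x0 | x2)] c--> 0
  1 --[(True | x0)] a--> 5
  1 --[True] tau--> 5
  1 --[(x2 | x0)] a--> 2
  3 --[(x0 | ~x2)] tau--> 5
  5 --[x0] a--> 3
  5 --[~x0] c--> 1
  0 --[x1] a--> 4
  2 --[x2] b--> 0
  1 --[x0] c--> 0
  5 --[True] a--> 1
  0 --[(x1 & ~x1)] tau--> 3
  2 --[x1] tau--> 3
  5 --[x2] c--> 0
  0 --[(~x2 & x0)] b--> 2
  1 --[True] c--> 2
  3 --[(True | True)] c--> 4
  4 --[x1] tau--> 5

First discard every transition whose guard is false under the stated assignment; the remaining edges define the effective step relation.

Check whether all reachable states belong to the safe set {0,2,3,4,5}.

Answer: INVARIANT VIOLATED at state 1

Working:
Inv-set: {0,2,3,4,5}
Reach set: {0,1,2,3,4,5}
  0: ok
  1: ✗ unsafe
  2: ok
  3: ok
  4: ok
  5: ok
witness against invariant: a·tau·c → 1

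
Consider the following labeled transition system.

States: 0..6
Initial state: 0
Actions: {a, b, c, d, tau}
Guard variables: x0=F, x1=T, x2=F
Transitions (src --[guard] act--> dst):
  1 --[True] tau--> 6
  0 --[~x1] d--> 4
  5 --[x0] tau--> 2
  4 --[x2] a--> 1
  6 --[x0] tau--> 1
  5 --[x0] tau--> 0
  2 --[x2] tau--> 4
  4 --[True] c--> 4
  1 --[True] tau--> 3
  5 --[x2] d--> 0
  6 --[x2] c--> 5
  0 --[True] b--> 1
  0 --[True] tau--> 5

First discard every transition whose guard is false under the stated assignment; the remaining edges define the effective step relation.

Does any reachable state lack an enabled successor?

Answer: DEADLOCK at state 3

Working:
Reachable = {0,1,3,5,6}
  0: b→1  tau→5  [2 out]
  1: tau→3  tau→6  [2 out]
  3: ∅  [STUCK]
  5: ∅  [STUCK]
  6: ∅  [STUCK]
witness 3: b·tau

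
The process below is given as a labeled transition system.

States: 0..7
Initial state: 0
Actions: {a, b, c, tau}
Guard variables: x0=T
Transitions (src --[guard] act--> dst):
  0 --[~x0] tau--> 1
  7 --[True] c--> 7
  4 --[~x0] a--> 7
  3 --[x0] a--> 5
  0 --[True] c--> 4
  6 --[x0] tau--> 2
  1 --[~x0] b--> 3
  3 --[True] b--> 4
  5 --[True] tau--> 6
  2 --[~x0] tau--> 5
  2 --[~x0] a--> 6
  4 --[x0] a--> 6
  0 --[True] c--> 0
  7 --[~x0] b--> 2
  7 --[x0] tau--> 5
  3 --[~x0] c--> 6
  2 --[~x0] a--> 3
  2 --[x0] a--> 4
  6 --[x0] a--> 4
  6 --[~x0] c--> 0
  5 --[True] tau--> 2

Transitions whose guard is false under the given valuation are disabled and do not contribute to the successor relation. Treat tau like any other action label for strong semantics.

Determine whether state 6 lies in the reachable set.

After dropping false guards: 12 live edges.
depth 0: {0}
depth 1: {4}  now seen {0,4}
depth 2: {6}  now seen {0,4,6}
depth 3: {2}  now seen {0,2,4,6}
R = {0,2,4,6}
trace reaching 6: c·a

Answer: REACHABLE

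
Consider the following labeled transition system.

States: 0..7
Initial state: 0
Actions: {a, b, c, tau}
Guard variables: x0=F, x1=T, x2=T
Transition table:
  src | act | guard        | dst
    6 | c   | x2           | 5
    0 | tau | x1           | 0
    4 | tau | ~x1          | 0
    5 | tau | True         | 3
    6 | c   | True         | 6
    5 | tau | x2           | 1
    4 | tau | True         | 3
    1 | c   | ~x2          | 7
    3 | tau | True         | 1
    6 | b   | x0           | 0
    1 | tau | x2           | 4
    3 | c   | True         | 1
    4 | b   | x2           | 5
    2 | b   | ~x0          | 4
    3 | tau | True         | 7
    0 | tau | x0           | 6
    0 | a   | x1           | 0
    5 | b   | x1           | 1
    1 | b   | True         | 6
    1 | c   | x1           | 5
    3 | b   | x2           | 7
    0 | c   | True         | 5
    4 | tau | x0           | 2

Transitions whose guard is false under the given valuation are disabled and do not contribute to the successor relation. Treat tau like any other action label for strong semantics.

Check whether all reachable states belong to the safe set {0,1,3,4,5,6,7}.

Answer: INVARIANT HOLDS

Working:
Inv-set: {0,1,3,4,5,6,7}
Reachable = {0,1,3,4,5,6,7}
  0: ok
  1: ok
  3: ok
  4: ok
  5: ok
  6: ok
  7: ok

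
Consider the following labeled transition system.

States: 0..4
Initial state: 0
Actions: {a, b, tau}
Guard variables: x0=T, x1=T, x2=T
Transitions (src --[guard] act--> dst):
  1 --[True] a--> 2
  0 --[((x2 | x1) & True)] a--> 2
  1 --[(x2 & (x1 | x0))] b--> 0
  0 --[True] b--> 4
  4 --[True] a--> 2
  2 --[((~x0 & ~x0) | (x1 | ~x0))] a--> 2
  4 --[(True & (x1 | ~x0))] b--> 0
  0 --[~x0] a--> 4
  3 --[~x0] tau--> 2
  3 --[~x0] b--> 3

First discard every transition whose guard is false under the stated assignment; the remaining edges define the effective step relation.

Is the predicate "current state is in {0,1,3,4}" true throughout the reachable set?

Inv-set: {0,1,3,4}
Reach set: {0,2,4}
  0: ✓
  2: VIOLATES
  4: ✓
witness against invariant: a → 2

Answer: INVARIANT VIOLATED at state 2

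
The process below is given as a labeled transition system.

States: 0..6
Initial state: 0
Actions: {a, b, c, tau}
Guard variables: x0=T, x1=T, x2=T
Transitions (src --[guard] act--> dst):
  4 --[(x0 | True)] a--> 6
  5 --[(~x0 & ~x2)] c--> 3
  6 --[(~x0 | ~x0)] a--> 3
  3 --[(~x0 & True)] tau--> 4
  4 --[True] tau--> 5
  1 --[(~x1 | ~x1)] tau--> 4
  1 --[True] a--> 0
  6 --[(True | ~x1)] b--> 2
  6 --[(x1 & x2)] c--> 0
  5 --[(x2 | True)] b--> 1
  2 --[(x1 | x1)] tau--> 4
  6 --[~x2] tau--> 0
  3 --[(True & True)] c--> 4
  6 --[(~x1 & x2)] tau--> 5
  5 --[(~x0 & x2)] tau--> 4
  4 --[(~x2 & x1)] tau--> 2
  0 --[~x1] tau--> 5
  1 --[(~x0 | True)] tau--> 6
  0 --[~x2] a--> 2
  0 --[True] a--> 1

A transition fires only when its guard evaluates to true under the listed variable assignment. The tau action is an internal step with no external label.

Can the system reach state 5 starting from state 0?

After dropping false guards: 10 live edges.
L0 = {0}
L1 = {1}  cumulative {0,1}
L2 = {6}  cumulative {0,1,6}
L3 = {2}  cumulative {0,1,2,6}
L4 = {4}  cumulative {0,1,2,4,6}
L5 = {5}  cumulative {0,1,2,4,5,6}
Reachable = {0,1,2,4,5,6}
trace reaching 5: a·tau·b·tau·tau

Answer: REACHABLE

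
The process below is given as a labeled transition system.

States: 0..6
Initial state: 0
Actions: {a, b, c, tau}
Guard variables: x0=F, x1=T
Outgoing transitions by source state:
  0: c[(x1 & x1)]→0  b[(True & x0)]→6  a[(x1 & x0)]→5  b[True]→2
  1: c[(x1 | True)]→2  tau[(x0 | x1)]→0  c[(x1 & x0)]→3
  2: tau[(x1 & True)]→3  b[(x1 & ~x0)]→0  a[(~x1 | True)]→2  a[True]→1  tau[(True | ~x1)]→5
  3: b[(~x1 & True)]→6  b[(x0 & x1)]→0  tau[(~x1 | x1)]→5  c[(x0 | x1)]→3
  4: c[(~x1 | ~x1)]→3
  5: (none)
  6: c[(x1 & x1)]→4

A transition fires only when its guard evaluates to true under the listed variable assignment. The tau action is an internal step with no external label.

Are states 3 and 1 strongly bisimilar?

Answer: NOT BISIMILAR

Analysis:
Bisimulation quotient by refinement:
  round 0: {{0,1,2,3,4,5,6}}
  round 1: {{0},{1,3},{2},{4,5},{6}}
  round 2: {{0},{1},{2},{3},{4,5},{6}}
Fixed point at round 3; 6 class(es).
[3]={3}  [1]={1}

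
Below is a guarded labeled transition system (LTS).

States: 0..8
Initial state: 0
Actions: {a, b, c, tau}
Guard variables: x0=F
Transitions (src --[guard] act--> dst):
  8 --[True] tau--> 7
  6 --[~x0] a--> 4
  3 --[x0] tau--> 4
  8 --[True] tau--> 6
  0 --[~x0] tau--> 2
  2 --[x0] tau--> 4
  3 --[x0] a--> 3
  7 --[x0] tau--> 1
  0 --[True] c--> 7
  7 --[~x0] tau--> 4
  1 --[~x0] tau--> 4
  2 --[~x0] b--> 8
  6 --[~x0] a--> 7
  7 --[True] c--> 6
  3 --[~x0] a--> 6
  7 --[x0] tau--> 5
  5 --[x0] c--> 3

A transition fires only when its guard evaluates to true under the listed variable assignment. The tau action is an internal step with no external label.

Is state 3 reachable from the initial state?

After dropping false guards: 11 live edges.
Layer 0: {0}
Layer 1: {2,7}  total {0,2,7}
Layer 2: {4,6,8}  total {0,2,4,6,7,8}
Reachable = {0,2,4,6,7,8}

Answer: UNREACHABLE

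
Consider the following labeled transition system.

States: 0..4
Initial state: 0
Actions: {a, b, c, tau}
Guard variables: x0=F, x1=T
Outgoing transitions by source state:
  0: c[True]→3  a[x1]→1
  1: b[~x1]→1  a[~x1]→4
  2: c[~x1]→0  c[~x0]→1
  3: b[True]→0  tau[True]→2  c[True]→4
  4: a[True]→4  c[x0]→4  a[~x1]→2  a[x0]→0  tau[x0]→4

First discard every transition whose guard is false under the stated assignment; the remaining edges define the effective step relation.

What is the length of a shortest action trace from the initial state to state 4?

Layered search for 4:
  depth 0: {0}
  depth 1: {1,3}
  depth 2: {2,4}
depth(4)=2, e.g. c·c

Answer: 2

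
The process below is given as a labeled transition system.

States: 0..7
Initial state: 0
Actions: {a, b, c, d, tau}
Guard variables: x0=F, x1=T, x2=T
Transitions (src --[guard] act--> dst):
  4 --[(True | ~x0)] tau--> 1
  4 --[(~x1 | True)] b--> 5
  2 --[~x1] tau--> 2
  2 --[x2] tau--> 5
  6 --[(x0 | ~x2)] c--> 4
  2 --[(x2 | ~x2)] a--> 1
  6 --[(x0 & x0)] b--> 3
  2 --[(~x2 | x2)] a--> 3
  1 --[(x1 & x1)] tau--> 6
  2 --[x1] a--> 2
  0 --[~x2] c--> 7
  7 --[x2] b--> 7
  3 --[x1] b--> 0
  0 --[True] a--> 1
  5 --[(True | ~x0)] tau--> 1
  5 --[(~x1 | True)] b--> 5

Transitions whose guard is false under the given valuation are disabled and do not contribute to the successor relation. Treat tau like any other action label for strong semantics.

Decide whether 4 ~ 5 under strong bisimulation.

Compute ~ classes (split until stable):
  round 0: {{0,1,2,3,4,5,6,7}}
  round 1: {{0},{1},{2},{3,7},{4,5},{6}}
  round 2: {{0},{1},{2},{3},{4,5},{6},{7}}
7 equivalence class(es) (converged in 3)
[4]={4,5}  [5]={4,5}

Answer: BISIMILAR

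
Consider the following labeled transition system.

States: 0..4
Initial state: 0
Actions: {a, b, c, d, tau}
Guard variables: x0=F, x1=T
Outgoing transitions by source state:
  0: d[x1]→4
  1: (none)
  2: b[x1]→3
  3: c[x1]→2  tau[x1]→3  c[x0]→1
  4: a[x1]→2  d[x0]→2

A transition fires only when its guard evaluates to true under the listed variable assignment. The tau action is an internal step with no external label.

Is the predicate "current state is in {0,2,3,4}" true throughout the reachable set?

Allowed set {0,2,3,4}
R = {0,2,3,4}
  0: ok
  2: ok
  3: ok
  4: ok

Answer: INVARIANT HOLDS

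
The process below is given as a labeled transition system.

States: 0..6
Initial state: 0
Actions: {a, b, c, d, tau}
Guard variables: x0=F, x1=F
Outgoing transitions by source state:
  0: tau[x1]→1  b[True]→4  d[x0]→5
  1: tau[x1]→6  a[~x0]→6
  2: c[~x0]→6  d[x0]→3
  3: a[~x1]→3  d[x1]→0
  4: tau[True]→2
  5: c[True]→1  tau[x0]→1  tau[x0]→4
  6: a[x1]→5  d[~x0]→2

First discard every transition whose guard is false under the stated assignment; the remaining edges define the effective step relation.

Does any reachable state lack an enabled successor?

Answer: DEADLOCK-FREE

Working:
R = {0,2,4,6}
  0: b→4  [1 exit(s)]
  2: c→6  [1 exit(s)]
  4: tau→2  [1 exit(s)]
  6: d→2  [1 exit(s)]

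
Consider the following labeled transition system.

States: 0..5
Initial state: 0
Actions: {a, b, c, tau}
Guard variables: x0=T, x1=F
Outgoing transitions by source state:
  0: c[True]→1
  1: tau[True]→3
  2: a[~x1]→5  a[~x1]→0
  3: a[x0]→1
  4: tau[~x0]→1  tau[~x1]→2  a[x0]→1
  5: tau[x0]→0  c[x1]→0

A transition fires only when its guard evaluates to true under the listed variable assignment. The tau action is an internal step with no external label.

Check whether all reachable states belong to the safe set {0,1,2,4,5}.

Safe = {0,1,2,4,5}
Reachable = {0,1,3}
  0: ok
  1: ok
  3: VIOLATES
reach 3 via c·tau — violates

Answer: INVARIANT VIOLATED at state 3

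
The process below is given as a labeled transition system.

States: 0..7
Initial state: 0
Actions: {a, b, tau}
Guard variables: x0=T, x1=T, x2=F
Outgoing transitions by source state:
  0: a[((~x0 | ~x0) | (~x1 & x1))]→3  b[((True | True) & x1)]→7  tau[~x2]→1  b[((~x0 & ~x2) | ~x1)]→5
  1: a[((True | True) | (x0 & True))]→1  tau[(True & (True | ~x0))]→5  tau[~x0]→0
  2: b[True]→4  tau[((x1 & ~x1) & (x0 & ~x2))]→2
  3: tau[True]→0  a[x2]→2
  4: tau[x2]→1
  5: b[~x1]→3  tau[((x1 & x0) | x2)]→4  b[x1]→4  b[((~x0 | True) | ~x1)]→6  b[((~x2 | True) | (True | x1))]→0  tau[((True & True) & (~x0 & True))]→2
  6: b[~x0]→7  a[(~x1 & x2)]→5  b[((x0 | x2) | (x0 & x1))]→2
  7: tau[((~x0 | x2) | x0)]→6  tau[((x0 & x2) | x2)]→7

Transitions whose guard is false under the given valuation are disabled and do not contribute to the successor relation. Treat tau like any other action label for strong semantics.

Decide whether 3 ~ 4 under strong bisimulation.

Answer: NOT BISIMILAR

Trace:
Compute ~ classes (split until stable):
  π0 = {{0,1,2,3,4,5,6,7}}
  π1 = {{0,5},{1},{2,6},{3,7},{4}}
  π2 = {{0},{1},{2},{3},{4},{5},{6},{7}}
8 equivalence class(es) (converged in 3)
class of 3: {3}; class of 4: {4}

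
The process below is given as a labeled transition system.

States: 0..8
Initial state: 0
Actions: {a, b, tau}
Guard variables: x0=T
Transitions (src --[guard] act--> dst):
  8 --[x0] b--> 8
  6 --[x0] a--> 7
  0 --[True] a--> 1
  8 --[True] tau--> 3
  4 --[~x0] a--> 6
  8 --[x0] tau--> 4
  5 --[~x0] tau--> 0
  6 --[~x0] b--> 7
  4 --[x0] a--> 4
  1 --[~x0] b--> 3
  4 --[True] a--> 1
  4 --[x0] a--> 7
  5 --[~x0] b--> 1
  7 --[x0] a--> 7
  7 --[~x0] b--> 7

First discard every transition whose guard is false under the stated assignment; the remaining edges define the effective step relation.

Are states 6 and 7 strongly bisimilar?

Answer: BISIMILAR

Working:
Bisimulation quotient by refinement:
  P[0] = {{0,1,2,3,4,5,6,7,8}}
  P[1] = {{0,4,6,7},{1,2,3,5},{8}}
  P[2] = {{0},{1,2,3,5},{4},{6,7},{8}}
stable after 3 split(s): 5 block(s)
[6]={6,7}  [7]={6,7}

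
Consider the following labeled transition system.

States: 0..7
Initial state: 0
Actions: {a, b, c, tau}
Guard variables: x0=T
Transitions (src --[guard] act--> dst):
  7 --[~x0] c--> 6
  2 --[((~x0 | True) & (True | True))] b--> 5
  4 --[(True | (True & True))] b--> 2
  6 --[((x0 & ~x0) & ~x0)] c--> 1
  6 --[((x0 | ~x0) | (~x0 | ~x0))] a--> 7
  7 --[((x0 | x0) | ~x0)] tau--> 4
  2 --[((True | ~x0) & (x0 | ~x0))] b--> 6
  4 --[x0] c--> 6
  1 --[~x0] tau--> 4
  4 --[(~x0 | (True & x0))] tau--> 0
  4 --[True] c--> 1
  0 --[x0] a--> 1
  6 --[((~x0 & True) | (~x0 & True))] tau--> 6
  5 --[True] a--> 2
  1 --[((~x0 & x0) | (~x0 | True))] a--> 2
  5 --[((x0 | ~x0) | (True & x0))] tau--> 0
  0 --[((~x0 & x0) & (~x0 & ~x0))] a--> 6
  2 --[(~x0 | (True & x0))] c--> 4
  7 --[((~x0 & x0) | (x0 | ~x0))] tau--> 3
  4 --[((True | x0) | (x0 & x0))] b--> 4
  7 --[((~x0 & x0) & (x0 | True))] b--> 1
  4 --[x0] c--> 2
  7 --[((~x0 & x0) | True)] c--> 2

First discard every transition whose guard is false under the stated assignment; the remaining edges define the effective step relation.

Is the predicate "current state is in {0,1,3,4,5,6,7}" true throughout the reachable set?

Answer: INVARIANT VIOLATED at state 2

Working:
Allowed set {0,1,3,4,5,6,7}
Reach set: {0,1,2,3,4,5,6,7}
  0: safe
  1: safe
  2: VIOLATES
  3: safe
  4: safe
  5: safe
  6: safe
  7: safe
reach 2 via a·a — violates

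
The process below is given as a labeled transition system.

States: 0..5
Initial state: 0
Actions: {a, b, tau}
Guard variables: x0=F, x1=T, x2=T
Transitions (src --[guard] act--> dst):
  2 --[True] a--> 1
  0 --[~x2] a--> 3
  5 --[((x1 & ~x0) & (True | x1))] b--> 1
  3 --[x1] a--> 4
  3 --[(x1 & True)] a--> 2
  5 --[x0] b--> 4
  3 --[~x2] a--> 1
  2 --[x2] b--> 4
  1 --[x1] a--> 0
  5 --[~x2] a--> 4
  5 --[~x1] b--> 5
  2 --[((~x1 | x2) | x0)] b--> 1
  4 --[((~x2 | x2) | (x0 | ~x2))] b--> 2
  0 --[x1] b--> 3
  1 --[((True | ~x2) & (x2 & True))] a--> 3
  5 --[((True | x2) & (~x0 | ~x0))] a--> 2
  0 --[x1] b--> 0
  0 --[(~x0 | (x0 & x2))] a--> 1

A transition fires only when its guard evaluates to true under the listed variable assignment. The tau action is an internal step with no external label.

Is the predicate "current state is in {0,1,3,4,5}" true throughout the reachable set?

Allowed set {0,1,3,4,5}
Reach set: {0,1,2,3,4}
  0: ok
  1: ok
  2: outside
  3: ok
  4: ok
witness against invariant: b·a → 2

Answer: INVARIANT VIOLATED at state 2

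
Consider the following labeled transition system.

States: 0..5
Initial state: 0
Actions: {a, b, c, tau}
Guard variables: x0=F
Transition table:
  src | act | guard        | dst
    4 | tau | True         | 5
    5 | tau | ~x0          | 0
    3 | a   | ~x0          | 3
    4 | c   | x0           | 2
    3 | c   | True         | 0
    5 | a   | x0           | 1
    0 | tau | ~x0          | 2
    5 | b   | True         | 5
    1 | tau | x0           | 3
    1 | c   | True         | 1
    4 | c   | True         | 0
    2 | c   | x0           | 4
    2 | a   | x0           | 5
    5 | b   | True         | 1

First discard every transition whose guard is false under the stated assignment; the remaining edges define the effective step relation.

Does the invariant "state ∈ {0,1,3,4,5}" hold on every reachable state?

Answer: INVARIANT VIOLATED at state 2

Trace:
Safe = {0,1,3,4,5}
R = {0,2}
  0: ok
  2: outside
counterexample path to 2: tau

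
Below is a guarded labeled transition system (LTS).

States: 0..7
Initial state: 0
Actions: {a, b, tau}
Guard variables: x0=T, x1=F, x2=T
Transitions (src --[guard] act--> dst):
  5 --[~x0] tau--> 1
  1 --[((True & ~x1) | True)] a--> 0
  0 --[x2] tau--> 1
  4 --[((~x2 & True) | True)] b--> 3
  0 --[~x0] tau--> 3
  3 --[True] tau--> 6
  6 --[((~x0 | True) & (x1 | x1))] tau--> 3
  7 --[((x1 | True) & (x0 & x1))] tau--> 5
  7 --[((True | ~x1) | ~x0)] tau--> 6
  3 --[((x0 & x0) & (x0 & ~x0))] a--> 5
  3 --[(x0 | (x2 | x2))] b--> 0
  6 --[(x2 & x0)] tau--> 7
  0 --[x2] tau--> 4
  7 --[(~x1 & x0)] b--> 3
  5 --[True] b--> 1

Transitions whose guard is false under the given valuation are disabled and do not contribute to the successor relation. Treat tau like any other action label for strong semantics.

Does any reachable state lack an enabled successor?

Answer: DEADLOCK-FREE

Working:
R = {0,1,3,4,6,7}
  0: tau→1  tau→4  [deg 2]
  1: a→0  [deg 1]
  3: b→0  tau→6  [deg 2]
  4: b→3  [deg 1]
  6: tau→7  [deg 1]
  7: b→3  tau→6  [deg 2]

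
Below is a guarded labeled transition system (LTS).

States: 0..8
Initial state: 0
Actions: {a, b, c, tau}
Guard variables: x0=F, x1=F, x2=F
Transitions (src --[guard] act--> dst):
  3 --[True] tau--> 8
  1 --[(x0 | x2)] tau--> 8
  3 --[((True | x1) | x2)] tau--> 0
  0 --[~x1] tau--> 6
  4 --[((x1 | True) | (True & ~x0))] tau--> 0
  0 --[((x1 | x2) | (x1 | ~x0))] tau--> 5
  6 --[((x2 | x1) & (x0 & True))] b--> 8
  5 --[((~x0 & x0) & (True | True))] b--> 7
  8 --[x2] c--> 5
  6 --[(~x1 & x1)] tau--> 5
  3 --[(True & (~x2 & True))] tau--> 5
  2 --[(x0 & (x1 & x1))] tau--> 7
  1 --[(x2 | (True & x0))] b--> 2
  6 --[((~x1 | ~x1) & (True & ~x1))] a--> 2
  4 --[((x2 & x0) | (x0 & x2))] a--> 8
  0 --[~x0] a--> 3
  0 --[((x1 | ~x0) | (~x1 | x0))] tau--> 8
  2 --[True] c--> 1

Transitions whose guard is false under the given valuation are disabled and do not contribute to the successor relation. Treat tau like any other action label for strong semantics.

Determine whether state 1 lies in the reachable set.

Answer: REACHABLE

Analysis:
10 transition(s) survive guard evaluation.
depth 0: {0}
depth 1: {3,5,6,8}  now seen {0,3,5,6,8}
depth 2: {2}  now seen {0,2,3,5,6,8}
depth 3: {1}  now seen {0,1,2,3,5,6,8}
Reachable = {0,1,2,3,5,6,8}
Path to 1: tau·a·c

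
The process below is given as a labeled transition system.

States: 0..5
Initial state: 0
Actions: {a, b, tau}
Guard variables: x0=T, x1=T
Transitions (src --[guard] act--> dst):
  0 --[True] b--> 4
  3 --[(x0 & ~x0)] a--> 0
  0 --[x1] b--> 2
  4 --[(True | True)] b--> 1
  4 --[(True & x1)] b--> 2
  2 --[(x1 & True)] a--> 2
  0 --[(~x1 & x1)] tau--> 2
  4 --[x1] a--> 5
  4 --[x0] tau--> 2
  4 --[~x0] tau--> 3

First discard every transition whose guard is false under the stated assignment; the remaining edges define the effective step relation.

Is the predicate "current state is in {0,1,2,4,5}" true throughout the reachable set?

Safe = {0,1,2,4,5}
Reachable = {0,1,2,4,5}
  0: ok
  1: ok
  2: ok
  4: ok
  5: ok

Answer: INVARIANT HOLDS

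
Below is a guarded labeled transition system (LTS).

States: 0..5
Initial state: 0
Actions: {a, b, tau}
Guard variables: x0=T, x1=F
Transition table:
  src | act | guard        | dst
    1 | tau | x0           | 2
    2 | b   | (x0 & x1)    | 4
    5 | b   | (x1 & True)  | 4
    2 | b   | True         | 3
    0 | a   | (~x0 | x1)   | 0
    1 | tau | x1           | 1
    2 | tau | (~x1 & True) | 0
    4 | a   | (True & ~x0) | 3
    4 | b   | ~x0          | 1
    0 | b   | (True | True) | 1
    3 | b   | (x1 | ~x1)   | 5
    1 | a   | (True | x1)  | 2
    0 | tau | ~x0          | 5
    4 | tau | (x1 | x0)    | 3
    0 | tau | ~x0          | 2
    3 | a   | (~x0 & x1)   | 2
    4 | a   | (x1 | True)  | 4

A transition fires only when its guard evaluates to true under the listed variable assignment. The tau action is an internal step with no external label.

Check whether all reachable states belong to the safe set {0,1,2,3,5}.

Answer: INVARIANT HOLDS

Working:
Inv-set: {0,1,2,3,5}
Reachable = {0,1,2,3,5}
  0: ✓
  1: ✓
  2: ✓
  3: ✓
  5: ✓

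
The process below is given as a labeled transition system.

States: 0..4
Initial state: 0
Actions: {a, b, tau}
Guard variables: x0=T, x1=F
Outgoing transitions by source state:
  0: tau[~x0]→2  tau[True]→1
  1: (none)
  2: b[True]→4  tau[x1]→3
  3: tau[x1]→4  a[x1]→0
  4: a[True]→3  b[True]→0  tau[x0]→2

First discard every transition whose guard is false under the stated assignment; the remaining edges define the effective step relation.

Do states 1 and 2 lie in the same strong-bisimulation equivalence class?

Refine partition for ~:
  π0 = {{0,1,2,3,4}}
  π1 = {{0},{1,3},{2},{4}}
Fixed point at round 2; 4 class(es).
[1]={1,3}  [2]={2}

Answer: NOT BISIMILAR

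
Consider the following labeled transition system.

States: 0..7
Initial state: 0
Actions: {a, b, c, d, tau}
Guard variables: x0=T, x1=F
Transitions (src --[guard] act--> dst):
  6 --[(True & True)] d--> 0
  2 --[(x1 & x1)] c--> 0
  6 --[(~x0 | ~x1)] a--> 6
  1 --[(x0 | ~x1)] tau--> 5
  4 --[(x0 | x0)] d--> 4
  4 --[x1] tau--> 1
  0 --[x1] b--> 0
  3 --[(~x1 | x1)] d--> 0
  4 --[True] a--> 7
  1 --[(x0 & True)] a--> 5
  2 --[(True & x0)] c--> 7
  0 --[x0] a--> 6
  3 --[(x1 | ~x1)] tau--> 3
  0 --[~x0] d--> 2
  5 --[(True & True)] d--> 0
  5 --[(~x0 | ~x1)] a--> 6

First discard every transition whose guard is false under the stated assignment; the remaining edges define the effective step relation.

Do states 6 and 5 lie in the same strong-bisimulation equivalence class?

Refine partition for ~:
  round 0: {{0,1,2,3,4,5,6,7}}
  round 1: {{0},{1},{2},{3},{4,5,6},{7}}
  round 2: {{0},{1},{2},{3},{4},{5,6},{7}}
stable after 3 split(s): 7 block(s)
[6]={5,6}  [5]={5,6}

Answer: BISIMILAR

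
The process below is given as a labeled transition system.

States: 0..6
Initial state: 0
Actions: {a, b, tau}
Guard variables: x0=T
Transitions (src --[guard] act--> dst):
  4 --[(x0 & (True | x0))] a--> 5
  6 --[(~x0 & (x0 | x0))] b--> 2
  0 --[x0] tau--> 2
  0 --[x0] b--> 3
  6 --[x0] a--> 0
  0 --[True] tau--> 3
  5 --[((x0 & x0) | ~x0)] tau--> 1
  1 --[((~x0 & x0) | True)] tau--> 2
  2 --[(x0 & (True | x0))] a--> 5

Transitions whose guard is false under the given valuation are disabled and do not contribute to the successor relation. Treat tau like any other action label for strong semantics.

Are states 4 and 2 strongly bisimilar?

Answer: BISIMILAR

Trace:
Compute ~ classes (split until stable):
  round 0: {{0,1,2,3,4,5,6}}
  round 1: {{0},{1,5},{2,4,6},{3}}
  round 2: {{0},{1},{2,4},{3},{5},{6}}
6 equivalence class(es) (converged in 3)
[4]={2,4}  [2]={2,4}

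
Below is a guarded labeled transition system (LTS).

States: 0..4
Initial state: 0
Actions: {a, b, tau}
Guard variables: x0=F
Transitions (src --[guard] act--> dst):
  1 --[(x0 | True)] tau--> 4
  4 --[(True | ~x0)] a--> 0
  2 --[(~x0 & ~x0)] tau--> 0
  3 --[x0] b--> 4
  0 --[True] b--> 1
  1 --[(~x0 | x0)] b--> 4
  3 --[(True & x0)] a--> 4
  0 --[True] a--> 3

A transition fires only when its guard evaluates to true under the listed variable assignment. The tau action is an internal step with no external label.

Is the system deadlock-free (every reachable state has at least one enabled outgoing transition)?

Reach set: {0,1,3,4}
  0: a→3  b→1  [2 out]
  1: b→4  tau→4  [2 out]
  3: ∅  [no exit]
  4: a→0  [1 out]
trace reaching 3: a

Answer: DEADLOCK at state 3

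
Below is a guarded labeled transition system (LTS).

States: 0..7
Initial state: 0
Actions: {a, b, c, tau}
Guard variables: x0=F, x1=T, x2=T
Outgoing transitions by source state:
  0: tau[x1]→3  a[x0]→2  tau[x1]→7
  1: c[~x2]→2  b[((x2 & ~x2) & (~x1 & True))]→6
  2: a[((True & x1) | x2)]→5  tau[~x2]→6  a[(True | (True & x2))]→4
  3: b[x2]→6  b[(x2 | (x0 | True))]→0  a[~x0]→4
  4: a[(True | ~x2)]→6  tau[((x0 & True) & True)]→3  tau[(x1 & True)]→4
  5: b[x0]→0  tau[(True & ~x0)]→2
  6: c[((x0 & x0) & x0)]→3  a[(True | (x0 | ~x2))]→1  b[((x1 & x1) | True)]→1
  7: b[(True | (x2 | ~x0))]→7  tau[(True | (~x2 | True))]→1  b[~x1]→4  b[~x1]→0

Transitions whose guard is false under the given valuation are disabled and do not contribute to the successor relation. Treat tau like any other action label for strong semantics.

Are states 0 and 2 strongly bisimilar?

Compute ~ classes (split until stable):
  π0 = {{0,1,2,3,4,5,6,7}}
  π1 = {{0,5},{1},{2},{3,6},{4},{7}}
  π2 = {{0},{1},{2},{3},{4},{5},{6},{7}}
Fixed point at round 3; 8 class(es).
[0]={0}  [2]={2}

Answer: NOT BISIMILAR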